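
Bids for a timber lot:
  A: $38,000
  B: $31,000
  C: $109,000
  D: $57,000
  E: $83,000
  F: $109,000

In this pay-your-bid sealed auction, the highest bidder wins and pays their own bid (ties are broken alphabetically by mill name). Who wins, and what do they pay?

Bids ranked: 109,000 (C) > 109,000 (F) > 83,000 (E) > 57,000 (D) > 38,000 (A) > 31,000 (B)
Tie at $109,000 → C wins by tie-break.
First-price: C pays what they bid, $109,000.

C pays $109,000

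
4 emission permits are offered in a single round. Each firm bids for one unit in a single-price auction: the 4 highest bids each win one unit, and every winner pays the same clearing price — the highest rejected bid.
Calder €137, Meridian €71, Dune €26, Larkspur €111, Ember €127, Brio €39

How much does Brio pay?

Brio pays €0

Sorting: 137 (Calder), 127 (Ember), 111 (Larkspur), 71 (Meridian), 39 (Brio), 26 (Dune)
The 4 highest are Calder, Ember, Larkspur, Meridian.
First losing bid is Brio's €39, which sets the uniform price.
Brio does not win → pays €0.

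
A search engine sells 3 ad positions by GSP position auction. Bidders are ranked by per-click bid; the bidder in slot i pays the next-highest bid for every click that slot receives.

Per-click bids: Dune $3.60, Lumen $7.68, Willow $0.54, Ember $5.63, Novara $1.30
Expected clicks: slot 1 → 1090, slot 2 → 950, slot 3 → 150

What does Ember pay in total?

Ranked by bid: $7.68 (Lumen) > $5.63 (Ember) > $3.60 (Dune) > $1.30 (Novara) > …
Ember holds slot 2 → pays next bid $3.60 × 950 clicks = $3420.00.

Ember pays $3420.00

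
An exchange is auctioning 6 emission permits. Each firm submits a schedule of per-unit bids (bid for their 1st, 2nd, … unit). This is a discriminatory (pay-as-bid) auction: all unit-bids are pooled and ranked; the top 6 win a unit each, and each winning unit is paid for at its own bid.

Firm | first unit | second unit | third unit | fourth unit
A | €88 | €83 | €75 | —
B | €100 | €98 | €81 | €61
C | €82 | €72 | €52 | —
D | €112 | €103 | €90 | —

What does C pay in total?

C pays €0

Merging the schedules and taking the best 6: 112 (D-1), 103 (D-2), 100 (B-1), 98 (B-2), 90 (D-3), 88 (A-1)
Next rejected bid: €83 (not a price — pay-as-bid).
C wins no units.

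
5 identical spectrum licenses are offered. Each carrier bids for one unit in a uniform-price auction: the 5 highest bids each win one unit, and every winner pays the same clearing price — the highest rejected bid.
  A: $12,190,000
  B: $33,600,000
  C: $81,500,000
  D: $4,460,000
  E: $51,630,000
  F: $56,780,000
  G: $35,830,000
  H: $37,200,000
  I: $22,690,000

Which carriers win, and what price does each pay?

C, F, E, H, G; each pays $33,600,000

Sorting: 81,500,000 (C), 56,780,000 (F), 51,630,000 (E), 37,200,000 (H), 35,830,000 (G), 33,600,000 (B), 22,690,000 (I), …
Top 5: C, F, E, H, G.
First losing bid is B's $33,600,000, which sets the uniform price.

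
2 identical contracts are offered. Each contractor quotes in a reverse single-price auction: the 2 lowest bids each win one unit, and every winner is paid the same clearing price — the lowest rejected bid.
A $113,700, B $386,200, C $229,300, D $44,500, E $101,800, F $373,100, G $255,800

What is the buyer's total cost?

Ordering the bids: 44,500 (D), 101,800 (E), 113,700 (A), 229,300 (C), …
Lowest 2: D, E.
Clearing price = lowest rejected bid = $113,700.
Total cost = 2 × $113,700 = $227,400.

Total cost: $227,400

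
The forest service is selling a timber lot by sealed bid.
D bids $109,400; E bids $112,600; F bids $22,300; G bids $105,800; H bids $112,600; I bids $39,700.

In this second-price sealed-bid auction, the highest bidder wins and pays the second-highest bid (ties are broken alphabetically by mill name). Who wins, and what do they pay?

E pays $112,600

Second-price sealed-bid auction: the highest bidder wins and pays the second-highest bid.
Bids in order: 112,600 (E) > 112,600 (H) > 109,400 (D) > 105,800 (G) > 39,700 (I) > 22,300 (F)
E and H tie at $112,600; tie-break gives it to E.
E wins with the highest bid; price is set by the runner-up at $112,600.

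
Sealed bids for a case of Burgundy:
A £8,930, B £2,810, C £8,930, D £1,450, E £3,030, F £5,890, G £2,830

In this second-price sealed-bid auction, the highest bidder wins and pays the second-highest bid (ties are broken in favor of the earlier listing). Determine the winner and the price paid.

A pays £8,930

Bids ranked: 8,930 (A) > 8,930 (C) > 5,890 (F) > 3,030 (E) > 2,830 (G) > 2,810 (B) > …
Tie at £8,930 → A wins by tie-break.
A wins with the highest bid; price is set by the runner-up at £8,930.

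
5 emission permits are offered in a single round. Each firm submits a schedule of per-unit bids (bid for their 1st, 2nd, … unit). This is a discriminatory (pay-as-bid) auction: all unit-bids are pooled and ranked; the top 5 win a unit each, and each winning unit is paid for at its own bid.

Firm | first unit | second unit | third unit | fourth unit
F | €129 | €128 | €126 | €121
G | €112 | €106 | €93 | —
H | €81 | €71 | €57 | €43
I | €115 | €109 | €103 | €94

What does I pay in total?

I pays €115

Merging the schedules and taking the best 5: 129 (F-1), 128 (F-2), 126 (F-3), 121 (F-4), 115 (I-1)
Next rejected bid: €112 (not a price — pay-as-bid).
I's winning unit-bids: 115 = €115.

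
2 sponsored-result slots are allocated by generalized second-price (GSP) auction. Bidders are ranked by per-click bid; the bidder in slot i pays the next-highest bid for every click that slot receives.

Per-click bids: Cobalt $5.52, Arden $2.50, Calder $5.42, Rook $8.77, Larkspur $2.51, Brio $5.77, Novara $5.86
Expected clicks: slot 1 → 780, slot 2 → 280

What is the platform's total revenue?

Total revenue: $6186.40

Ranked by bid: $8.77 (Rook) > $5.86 (Novara) > $5.77 (Brio) > …
Slot 1: Rook pays $5.86 × 780 = $4570.80
Slot 2: Novara pays $5.77 × 280 = $1615.60
Total = $6186.40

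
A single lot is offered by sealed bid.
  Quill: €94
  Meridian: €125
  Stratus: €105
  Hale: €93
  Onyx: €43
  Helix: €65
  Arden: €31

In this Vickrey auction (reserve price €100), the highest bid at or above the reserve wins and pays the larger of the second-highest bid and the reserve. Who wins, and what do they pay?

Bids ranked: 125 (Meridian) > 105 (Stratus) > 94 (Quill) > 93 (Hale) > 65 (Helix) > 43 (Onyx) > …
Meridian has the top bid at or above the reserve (€125).
Second-highest bid €105 exceeds the reserve €100 → payment €105.

Meridian pays €105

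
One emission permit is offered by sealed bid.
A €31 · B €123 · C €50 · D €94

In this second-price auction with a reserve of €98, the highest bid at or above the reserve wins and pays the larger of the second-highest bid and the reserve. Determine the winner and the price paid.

Rule: the highest bid at or above the reserve wins and pays the larger of the second-highest bid and the reserve.
Sorting bids: 123 (B) > 94 (D) > 50 (C) > 31 (A)
B has the top bid at or above the reserve (€123).
Second-highest bid €94 is below the reserve €98, so the reserve binds → payment €98.

B pays €98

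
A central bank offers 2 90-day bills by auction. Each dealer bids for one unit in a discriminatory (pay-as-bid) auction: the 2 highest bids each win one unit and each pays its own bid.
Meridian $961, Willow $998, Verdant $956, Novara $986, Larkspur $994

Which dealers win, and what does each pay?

Willow $998, Larkspur $994

Ordering the bids: 998 (Willow), 994 (Larkspur), 986 (Novara), 961 (Meridian), …
Top 2: Willow, Larkspur.
Each winner pays its own bid: Willow $998, Larkspur $994.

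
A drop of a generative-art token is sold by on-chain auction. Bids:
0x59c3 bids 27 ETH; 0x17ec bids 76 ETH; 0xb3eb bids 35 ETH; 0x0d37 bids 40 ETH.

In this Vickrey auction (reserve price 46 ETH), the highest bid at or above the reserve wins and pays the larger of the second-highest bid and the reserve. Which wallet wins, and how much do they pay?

Vickrey auction (reserve price 46 ETH): the highest bid at or above the reserve wins and pays the larger of the second-highest bid and the reserve.
Bids in order: 76 (0x17ec) > 40 (0x0d37) > 35 (0xb3eb) > 27 (0x59c3)
Highest eligible bid: 0x17ec at 76 ETH.
Second-highest bid 40 ETH is below the reserve 46 ETH, so the reserve binds → payment 46 ETH.

0x17ec pays 46 ETH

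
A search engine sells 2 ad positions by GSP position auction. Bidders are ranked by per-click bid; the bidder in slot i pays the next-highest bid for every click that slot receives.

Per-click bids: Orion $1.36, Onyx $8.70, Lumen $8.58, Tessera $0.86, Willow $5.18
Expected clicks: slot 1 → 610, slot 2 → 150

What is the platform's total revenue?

Ranked by bid: $8.70 (Onyx) > $8.58 (Lumen) > $5.18 (Willow) > …
Slot 1: Onyx pays $8.58 × 610 = $5233.80
Slot 2: Lumen pays $5.18 × 150 = $777.00
Total = $6010.80

Total revenue: $6010.80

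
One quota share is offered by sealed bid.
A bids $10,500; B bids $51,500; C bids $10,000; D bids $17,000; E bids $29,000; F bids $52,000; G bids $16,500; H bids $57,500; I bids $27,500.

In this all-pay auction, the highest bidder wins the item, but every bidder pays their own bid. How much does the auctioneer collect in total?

Sorting bids: 57,500 (H) > 52,000 (F) > 51,500 (B) > 29,000 (E) > 27,500 (I) > 17,000 (D) > …
Every bidder forfeits their bid regardless of winning.
Revenue = 10,500 + 51,500 + 10,000 + 17,000 + 29,000 + 52,000 + 16,500 + 57,500 + 27,500 = $271,500.

Total revenue: $271,500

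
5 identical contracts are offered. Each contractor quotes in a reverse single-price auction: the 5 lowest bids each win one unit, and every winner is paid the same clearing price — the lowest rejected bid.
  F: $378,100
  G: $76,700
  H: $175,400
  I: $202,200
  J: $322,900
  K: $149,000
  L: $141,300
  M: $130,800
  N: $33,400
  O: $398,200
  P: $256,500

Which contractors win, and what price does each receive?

N, G, M, L, K; each is paid $175,400

Sorting: 33,400 (N), 76,700 (G), 130,800 (M), 141,300 (L), 149,000 (K), 175,400 (H), 202,200 (I), …
Winners (5 units): N, G, M, L, K.
Clearing price = lowest rejected bid = $175,400.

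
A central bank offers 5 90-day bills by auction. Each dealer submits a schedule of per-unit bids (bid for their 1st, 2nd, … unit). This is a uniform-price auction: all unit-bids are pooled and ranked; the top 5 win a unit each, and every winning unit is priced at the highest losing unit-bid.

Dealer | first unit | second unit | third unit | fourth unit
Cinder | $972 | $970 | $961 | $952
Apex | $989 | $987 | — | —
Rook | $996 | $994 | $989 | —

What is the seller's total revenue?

Total revenue: $4,860

Pooled unit-bids ranked (top 5): 996 (Rook-1), 994 (Rook-2), 989 (Apex-1), 989 (Rook-3), 987 (Apex-2)
First bid not allocated: $972.
Allocation: Apex 2, Rook 3. Every unit priced at $972.
Revenue = 5 × 972 = $4,860.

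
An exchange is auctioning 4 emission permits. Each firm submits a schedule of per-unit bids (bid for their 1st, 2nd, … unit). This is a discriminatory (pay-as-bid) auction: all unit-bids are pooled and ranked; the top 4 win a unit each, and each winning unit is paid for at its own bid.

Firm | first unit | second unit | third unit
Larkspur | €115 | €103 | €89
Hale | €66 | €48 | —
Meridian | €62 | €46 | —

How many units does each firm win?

Hale 1, Larkspur 3

Pooled unit-bids ranked (top 4): 115 (Larkspur-1), 103 (Larkspur-2), 89 (Larkspur-3), 66 (Hale-1)
Next rejected bid: €62 (not a price — pay-as-bid).
Allocation: Hale 1, Larkspur 3.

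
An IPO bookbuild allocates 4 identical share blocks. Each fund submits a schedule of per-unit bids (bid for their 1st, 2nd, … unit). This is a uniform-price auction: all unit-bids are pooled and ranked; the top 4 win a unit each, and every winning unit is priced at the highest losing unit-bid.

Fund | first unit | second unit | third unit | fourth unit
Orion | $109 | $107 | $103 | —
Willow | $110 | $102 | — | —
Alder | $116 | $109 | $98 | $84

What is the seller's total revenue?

Pooled unit-bids ranked (top 4): 116 (Alder-1), 110 (Willow-1), 109 (Orion-1), 109 (Alder-2)
First bid not allocated: $107.
Allocation: Alder 2, Orion 1, Willow 1. Every unit priced at $107.
Revenue = 4 × 107 = $428.

Total revenue: $428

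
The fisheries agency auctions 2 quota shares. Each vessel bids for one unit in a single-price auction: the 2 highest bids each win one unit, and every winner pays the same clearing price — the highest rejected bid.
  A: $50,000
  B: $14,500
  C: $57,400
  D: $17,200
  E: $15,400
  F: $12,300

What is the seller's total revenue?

Total revenue: $34,400

Bids ranked high→low: 57,400 (C), 50,000 (A), 17,200 (D), 15,400 (E), …
The 2 highest are C, A.
First losing bid is D's $17,200, which sets the uniform price.
Total revenue = 2 × $17,200 = $34,400.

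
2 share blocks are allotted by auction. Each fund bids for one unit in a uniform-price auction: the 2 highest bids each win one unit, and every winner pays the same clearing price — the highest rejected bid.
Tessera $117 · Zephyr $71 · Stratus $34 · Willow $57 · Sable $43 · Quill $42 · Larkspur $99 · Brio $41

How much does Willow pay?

Bids ranked high→low: 117 (Tessera), 99 (Larkspur), 71 (Zephyr), 57 (Willow), …
Winners (2 units): Tessera, Larkspur.
Clearing price = highest rejected bid = $71.
Willow does not win → pays $0.

Willow pays $0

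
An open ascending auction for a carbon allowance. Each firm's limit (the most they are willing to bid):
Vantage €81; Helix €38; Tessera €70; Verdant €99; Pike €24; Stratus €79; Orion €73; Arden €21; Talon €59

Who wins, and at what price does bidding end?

Verdant wins at €81

Rule: the price rises until one bidder remains; the winner pays the price at which the last rival dropped out.
Limits ranked: 99 (Verdant) > 81 (Vantage) > 79 (Stratus) > 73 (Orion) > 70 (Tessera) > 59 (Talon) > …
Vantage is the last rival to drop out, at €81; Verdant remains and wins at that price.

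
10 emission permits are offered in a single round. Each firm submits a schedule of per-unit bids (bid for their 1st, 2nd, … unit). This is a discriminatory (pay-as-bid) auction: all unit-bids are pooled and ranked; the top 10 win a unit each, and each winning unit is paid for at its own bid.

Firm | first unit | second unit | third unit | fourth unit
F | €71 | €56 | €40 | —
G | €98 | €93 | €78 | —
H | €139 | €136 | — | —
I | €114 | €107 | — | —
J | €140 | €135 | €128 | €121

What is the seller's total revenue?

Merging the schedules and taking the best 10: 140 (J-1), 139 (H-1), 136 (H-2), 135 (J-2), 128 (J-3), 121 (J-4), 114 (I-1), 107 (I-2), 98 (G-1), 93 (G-2)
Next rejected bid: €78 (not a price — pay-as-bid).
Each winning unit pays its own bid.
Revenue = 140 + 139 + 136 + 135 + 128 + 121 + 114 + 107 + 98 + 93 = €1,211.

Total revenue: €1,211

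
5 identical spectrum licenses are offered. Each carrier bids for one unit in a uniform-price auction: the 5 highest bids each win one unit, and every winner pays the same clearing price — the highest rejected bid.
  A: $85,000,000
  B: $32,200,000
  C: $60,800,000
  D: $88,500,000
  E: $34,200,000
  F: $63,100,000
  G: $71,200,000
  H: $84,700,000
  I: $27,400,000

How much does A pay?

Ordering the bids: 88,500,000 (D), 85,000,000 (A), 84,700,000 (H), 71,200,000 (G), 63,100,000 (F), 60,800,000 (C), 34,200,000 (E), …
Winners (5 units): D, A, H, G, F.
Highest unsuccessful bid: $60,800,000 → clearing price.
A wins → pays $60,800,000.

A pays $60,800,000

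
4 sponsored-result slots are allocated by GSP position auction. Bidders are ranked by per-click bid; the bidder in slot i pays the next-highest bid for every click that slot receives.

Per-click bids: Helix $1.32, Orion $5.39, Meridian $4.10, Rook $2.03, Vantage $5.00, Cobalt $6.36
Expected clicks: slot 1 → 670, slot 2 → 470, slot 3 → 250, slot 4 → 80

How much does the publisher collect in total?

Per-click bids in order: $6.36 (Cobalt) > $5.39 (Orion) > $5.00 (Vantage) > $4.10 (Meridian) > $2.03 (Rook) > …
Slot 1: Cobalt pays $5.39 × 670 = $3611.30
Slot 2: Orion pays $5.00 × 470 = $2350.00
Slot 3: Vantage pays $4.10 × 250 = $1025.00
Slot 4: Meridian pays $2.03 × 80 = $162.40
Total = $7148.70

Total revenue: $7148.70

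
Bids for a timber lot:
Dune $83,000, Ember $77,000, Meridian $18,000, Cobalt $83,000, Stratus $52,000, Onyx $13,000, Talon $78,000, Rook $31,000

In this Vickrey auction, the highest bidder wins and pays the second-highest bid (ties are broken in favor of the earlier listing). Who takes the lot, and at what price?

Dune pays $83,000

Bids in order: 83,000 (Dune) > 83,000 (Cobalt) > 78,000 (Talon) > 77,000 (Ember) > 52,000 (Stratus) > 31,000 (Rook) > …
Tie at $83,000 → Dune wins by tie-break.
Dune wins with the highest bid; price is set by the runner-up at $83,000.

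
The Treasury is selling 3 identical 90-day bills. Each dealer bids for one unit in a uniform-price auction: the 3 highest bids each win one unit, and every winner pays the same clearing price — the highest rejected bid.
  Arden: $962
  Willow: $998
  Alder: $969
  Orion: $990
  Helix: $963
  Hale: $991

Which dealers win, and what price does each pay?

Ordering the bids: 998 (Willow), 991 (Hale), 990 (Orion), 969 (Alder), 963 (Helix), …
Winners (3 units): Willow, Hale, Orion.
First losing bid is Alder's $969, which sets the uniform price.

Willow, Hale, Orion; each pays $969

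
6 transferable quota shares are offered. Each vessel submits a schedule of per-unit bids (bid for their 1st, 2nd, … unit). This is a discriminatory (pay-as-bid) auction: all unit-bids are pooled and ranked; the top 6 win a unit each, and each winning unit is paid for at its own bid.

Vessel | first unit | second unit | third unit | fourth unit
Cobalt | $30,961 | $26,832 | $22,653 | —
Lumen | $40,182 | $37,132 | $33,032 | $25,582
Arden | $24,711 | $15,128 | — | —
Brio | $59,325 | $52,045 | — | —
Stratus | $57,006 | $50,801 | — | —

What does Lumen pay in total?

Lumen pays $77,314

Pooled unit-bids ranked (top 6): 59,325 (Brio-1), 57,006 (Stratus-1), 52,045 (Brio-2), 50,801 (Stratus-2), 40,182 (Lumen-1), 37,132 (Lumen-2)
Next rejected bid: $33,032 (not a price — pay-as-bid).
Lumen's winning unit-bids: 40,182 + 37,132 = $77,314.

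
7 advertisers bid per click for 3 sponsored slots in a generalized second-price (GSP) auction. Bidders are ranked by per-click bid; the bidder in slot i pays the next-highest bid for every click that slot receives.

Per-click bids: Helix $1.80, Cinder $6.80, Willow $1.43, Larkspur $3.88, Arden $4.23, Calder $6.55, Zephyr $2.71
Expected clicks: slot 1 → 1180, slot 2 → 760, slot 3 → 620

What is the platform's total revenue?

Total revenue: $13349.40

Per-click bids in order: $6.80 (Cinder) > $6.55 (Calder) > $4.23 (Arden) > $3.88 (Larkspur) > …
Slot 1: Cinder pays $6.55 × 1180 = $7729.00
Slot 2: Calder pays $4.23 × 760 = $3214.80
Slot 3: Arden pays $3.88 × 620 = $2405.60
Total = $13349.40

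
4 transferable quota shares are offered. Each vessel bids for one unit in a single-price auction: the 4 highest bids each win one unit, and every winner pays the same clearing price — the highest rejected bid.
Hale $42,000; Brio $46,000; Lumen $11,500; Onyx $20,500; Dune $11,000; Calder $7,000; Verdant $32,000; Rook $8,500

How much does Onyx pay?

Onyx pays $11,500

Ordering the bids: 46,000 (Brio), 42,000 (Hale), 32,000 (Verdant), 20,500 (Onyx), 11,500 (Lumen), 11,000 (Dune), …
Top 4: Brio, Hale, Verdant, Onyx.
Highest unsuccessful bid: $11,500 → clearing price.
Onyx wins → pays $11,500.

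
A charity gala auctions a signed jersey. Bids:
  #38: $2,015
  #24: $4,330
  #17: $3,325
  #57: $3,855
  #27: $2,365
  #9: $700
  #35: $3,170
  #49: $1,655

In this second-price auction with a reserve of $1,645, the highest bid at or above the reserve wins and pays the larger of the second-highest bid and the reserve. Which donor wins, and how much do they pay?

Sorting bids: 4,330 (#24) > 3,855 (#57) > 3,325 (#17) > 3,170 (#35) > 2,365 (#27) > 2,015 (#38) > …
#24 has the top bid at or above the reserve ($4,330).
Second-highest bid $3,855 exceeds the reserve $1,645 → payment $3,855.

#24 pays $3,855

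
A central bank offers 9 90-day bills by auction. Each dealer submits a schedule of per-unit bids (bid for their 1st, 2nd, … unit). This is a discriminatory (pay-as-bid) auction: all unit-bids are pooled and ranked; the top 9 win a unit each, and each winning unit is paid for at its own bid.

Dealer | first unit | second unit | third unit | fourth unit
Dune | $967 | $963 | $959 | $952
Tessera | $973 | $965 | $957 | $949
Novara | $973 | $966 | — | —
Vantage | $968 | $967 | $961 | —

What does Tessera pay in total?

Tessera pays $1,938

All unit-bids, highest first — top 9: 973 (Tessera-1), 973 (Novara-1), 968 (Vantage-1), 967 (Dune-1), 967 (Vantage-2), 966 (Novara-2), 965 (Tessera-2), 963 (Dune-2), 961 (Vantage-3)
Next rejected bid: $959 (not a price — pay-as-bid).
Tessera's winning unit-bids: 973 + 965 = $1,938.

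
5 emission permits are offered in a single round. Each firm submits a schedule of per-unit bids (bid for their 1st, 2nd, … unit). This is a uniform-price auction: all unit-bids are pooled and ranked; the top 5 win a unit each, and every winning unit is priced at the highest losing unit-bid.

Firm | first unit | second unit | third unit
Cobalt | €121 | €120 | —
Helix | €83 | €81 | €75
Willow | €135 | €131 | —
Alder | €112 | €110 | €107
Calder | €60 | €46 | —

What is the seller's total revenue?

Pooled unit-bids ranked (top 5): 135 (Willow-1), 131 (Willow-2), 121 (Cobalt-1), 120 (Cobalt-2), 112 (Alder-1)
The (k+1)-th unit-bid is €110.
Allocation: Alder 1, Cobalt 2, Willow 2. Every unit priced at €110.
Revenue = 5 × 110 = €550.

Total revenue: €550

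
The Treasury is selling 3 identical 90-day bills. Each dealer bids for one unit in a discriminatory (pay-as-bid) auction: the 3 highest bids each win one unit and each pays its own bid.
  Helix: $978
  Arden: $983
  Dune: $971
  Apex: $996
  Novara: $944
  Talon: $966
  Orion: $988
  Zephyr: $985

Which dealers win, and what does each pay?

Apex $996, Orion $988, Zephyr $985

Ordering the bids: 996 (Apex), 988 (Orion), 985 (Zephyr), 983 (Arden), 978 (Helix), …
Winners (3 units): Apex, Orion, Zephyr.
Each winner pays its own bid: Apex $996, Orion $988, Zephyr $985.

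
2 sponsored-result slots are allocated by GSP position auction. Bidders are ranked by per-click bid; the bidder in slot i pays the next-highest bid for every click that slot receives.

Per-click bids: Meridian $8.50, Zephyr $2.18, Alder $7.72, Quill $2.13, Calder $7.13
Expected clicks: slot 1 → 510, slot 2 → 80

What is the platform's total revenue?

Sorting advertisers: $8.50 (Meridian) > $7.72 (Alder) > $7.13 (Calder) > …
Slot 1: Meridian pays $7.72 × 510 = $3937.20
Slot 2: Alder pays $7.13 × 80 = $570.40
Total = $4507.60

Total revenue: $4507.60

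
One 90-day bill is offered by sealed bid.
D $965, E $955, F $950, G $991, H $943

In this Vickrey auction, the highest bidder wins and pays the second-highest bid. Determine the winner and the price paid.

Bids ranked: 991 (G) > 965 (D) > 955 (E) > 950 (F) > 943 (H)
G is highest; pays the second-highest bid, $965.

G pays $965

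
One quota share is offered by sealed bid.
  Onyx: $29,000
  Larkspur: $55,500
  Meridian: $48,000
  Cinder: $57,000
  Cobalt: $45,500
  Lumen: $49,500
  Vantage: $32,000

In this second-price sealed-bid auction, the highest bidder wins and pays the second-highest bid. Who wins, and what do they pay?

Bids in order: 57,000 (Cinder) > 55,500 (Larkspur) > 49,500 (Lumen) > 48,000 (Meridian) > 45,500 (Cobalt) > 32,000 (Vantage) > …
Second-price: Cinder pays Larkspur's bid of $55,500.

Cinder pays $55,500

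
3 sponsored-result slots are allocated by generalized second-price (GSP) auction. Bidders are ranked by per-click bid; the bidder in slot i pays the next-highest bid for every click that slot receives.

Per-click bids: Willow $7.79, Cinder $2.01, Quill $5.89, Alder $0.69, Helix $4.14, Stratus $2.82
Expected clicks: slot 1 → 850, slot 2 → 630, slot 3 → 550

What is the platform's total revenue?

Total revenue: $9165.70

Per-click bids in order: $7.79 (Willow) > $5.89 (Quill) > $4.14 (Helix) > $2.82 (Stratus) > …
Slot 1: Willow pays $5.89 × 850 = $5006.50
Slot 2: Quill pays $4.14 × 630 = $2608.20
Slot 3: Helix pays $2.82 × 550 = $1551.00
Total = $9165.70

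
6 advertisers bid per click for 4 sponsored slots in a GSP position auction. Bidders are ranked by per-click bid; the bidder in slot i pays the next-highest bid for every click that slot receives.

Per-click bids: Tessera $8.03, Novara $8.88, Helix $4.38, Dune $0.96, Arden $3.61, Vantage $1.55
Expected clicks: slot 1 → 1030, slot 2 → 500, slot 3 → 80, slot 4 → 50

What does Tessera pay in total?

Tessera pays $2190.00

Per-click bids in order: $8.88 (Novara) > $8.03 (Tessera) > $4.38 (Helix) > $3.61 (Arden) > $1.55 (Vantage) > …
Tessera holds slot 2 → pays next bid $4.38 × 500 clicks = $2190.00.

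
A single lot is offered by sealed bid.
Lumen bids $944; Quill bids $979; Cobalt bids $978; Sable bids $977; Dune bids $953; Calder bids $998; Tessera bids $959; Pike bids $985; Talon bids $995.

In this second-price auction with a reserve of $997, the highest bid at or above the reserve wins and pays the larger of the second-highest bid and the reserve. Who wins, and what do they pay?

Calder pays $997

Second-price auction with a reserve of $997: the highest bid at or above the reserve wins and pays the larger of the second-highest bid and the reserve.
Bids ranked: 998 (Calder) > 995 (Talon) > 985 (Pike) > 979 (Quill) > 978 (Cobalt) > 977 (Sable) > …
Highest eligible bid: Calder at $998.
Second-highest bid $995 is below the reserve $997, so the reserve binds → payment $997.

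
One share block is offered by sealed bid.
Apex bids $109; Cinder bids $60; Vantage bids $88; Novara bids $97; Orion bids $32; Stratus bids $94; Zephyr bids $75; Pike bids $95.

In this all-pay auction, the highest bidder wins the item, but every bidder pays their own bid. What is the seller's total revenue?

Total revenue: $650

Rule: the highest bidder wins the item, but every bidder pays their own bid.
Sorting bids: 109 (Apex) > 97 (Novara) > 95 (Pike) > 94 (Stratus) > 88 (Vantage) > 75 (Zephyr) > …
Every bidder forfeits their bid regardless of winning.
Revenue = 109 + 60 + 88 + 97 + 32 + 94 + 75 + 95 = $650.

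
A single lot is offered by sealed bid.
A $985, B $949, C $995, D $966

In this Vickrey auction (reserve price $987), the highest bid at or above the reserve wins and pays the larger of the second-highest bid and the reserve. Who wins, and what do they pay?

C pays $987

Vickrey auction (reserve price $987): the highest bid at or above the reserve wins and pays the larger of the second-highest bid and the reserve.
Sorting bids: 995 (C) > 985 (A) > 966 (D) > 949 (B)
Highest eligible bid: C at $995.
max(second-highest $985, reserve $987) = $987.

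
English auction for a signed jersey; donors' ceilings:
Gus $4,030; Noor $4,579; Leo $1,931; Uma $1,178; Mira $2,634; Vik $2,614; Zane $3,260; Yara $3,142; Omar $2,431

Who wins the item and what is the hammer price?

Open ascending-bid auction: the price rises until one bidder remains; the winner pays the price at which the last rival dropped out.
Sorting limits: 4,579 (Noor) > 4,030 (Gus) > 3,260 (Zane) > 3,142 (Yara) > 2,634 (Mira) > 2,614 (Vik) > …
Once the price passes $4,030, only Noor is left; the hammer falls at Gus's limit of $4,030.

Noor wins at $4,030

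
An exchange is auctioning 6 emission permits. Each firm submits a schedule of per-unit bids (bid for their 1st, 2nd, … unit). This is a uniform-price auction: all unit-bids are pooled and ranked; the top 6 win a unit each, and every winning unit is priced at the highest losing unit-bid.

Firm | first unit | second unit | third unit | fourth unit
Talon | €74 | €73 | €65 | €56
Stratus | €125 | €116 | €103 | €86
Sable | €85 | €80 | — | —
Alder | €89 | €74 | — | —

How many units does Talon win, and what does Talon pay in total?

Talon: 0 units, pays €0

All unit-bids, highest first — top 6: 125 (Stratus-1), 116 (Stratus-2), 103 (Stratus-3), 89 (Alder-1), 86 (Stratus-4), 85 (Sable-1)
Highest rejected unit-bid = €80.
Talon wins 0 unit(s) at €80 each.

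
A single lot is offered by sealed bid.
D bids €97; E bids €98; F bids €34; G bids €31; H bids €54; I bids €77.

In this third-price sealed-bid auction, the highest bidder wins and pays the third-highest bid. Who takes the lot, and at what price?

E pays €77

Rule: the highest bidder wins and pays the third-highest bid.
Sorting bids: 98 (E) > 97 (D) > 77 (I) > 54 (H) > 34 (F) > 31 (G)
E wins; payment is bid #3 in the ranking = €77.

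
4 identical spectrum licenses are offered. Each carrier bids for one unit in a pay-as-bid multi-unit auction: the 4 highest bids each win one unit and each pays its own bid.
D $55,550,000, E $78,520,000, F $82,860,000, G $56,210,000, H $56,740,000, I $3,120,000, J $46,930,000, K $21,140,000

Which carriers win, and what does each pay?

F $82,860,000, E $78,520,000, H $56,740,000, G $56,210,000

Bids ranked high→low: 82,860,000 (F), 78,520,000 (E), 56,740,000 (H), 56,210,000 (G), 55,550,000 (D), 46,930,000 (J), …
Winners (4 units): F, E, H, G.
Each winner pays its own bid: F $82,860,000, E $78,520,000, H $56,740,000, G $56,210,000.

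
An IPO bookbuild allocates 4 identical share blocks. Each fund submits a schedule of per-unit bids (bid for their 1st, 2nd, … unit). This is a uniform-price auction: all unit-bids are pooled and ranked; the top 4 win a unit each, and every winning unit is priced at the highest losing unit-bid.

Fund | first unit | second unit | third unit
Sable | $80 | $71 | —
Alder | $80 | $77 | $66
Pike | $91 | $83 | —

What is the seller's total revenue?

Total revenue: $308

Merging the schedules and taking the best 4: 91 (Pike-1), 83 (Pike-2), 80 (Sable-1), 80 (Alder-1)
The (k+1)-th unit-bid is $77.
Allocation: Alder 1, Pike 2, Sable 1. Every unit priced at $77.
Revenue = 4 × 77 = $308.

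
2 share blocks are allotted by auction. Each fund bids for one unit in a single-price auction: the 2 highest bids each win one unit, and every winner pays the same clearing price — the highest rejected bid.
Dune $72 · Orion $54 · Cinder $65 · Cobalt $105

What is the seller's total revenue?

Bids ranked high→low: 105 (Cobalt), 72 (Dune), 65 (Cinder), 54 (Orion)
Winners (2 units): Cobalt, Dune.
Clearing price = highest rejected bid = $65.
Total revenue = 2 × $65 = $130.

Total revenue: $130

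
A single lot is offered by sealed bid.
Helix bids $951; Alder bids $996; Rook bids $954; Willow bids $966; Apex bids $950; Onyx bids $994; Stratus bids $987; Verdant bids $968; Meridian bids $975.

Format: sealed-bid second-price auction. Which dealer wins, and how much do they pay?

Rule: the highest bidder wins and pays the second-highest bid.
Bids ranked: 996 (Alder) > 994 (Onyx) > 987 (Stratus) > 975 (Meridian) > 968 (Verdant) > 966 (Willow) > …
Alder is highest; pays the second-highest bid, $994.

Alder pays $994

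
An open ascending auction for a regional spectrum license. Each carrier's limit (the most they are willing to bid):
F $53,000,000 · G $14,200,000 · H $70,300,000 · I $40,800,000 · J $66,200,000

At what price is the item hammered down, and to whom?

Rule: the price rises until one bidder remains; the winner pays the price at which the last rival dropped out.
Sorting limits: 70,300,000 (H) > 66,200,000 (J) > 53,000,000 (F) > 40,800,000 (I) > 14,200,000 (G)
Bidding ends when J exits at $66,200,000; H takes it.

H wins at $66,200,000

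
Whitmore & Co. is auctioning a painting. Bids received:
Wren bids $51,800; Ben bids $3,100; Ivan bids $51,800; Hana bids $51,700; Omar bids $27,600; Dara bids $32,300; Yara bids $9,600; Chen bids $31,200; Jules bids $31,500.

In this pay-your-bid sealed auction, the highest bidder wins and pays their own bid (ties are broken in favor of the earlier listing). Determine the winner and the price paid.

Bids in order: 51,800 (Wren) > 51,800 (Ivan) > 51,700 (Hana) > 32,300 (Dara) > 31,500 (Jules) > 31,200 (Chen) > …
Wren and Ivan tie at $51,800; tie-break gives it to Wren.
First-price: Wren pays what they bid, $51,800.

Wren pays $51,800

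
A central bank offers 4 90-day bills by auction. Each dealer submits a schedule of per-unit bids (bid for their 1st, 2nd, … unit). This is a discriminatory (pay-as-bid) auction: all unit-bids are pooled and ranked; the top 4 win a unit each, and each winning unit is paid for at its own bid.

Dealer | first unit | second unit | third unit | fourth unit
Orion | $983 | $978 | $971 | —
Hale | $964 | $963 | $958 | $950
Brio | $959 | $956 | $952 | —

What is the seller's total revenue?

Total revenue: $3,896

Pooled unit-bids ranked (top 4): 983 (Orion-1), 978 (Orion-2), 971 (Orion-3), 964 (Hale-1)
Next rejected bid: $963 (not a price — pay-as-bid).
Each winning unit pays its own bid.
Revenue = 983 + 978 + 971 + 964 = $3,896.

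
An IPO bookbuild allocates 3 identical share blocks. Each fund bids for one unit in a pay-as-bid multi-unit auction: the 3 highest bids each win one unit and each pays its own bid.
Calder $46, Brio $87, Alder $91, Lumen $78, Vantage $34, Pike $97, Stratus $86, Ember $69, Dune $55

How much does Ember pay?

Ember pays $0

Bids ranked high→low: 97 (Pike), 91 (Alder), 87 (Brio), 86 (Stratus), 78 (Lumen), …
Top 3: Pike, Alder, Brio.
Ember does not win → $0.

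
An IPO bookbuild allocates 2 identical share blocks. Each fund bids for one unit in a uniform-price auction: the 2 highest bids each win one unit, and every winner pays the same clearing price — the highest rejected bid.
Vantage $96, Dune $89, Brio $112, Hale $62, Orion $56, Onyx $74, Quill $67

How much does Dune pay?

Dune pays $0

Sorting: 112 (Brio), 96 (Vantage), 89 (Dune), 74 (Onyx), …
Winners (2 units): Brio, Vantage.
Highest unsuccessful bid: $89 → clearing price.
Dune does not win → pays $0.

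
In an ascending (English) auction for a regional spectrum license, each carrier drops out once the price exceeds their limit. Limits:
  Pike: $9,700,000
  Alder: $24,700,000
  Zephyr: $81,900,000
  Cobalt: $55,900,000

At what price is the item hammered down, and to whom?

Zephyr wins at $55,900,000

Rule: the price rises until one bidder remains; the winner pays the price at which the last rival dropped out.
Limits in order: 81,900,000 (Zephyr) > 55,900,000 (Cobalt) > 24,700,000 (Alder) > 9,700,000 (Pike)
Cobalt is the last rival to drop out, at $55,900,000; Zephyr remains and wins at that price.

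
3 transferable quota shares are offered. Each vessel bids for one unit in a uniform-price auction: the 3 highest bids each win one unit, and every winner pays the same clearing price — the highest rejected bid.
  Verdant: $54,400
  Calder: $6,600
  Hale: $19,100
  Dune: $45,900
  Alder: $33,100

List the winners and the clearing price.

Verdant, Dune, Alder; each pays $19,100

Sorting: 54,400 (Verdant), 45,900 (Dune), 33,100 (Alder), 19,100 (Hale), 6,600 (Calder)
Top 3: Verdant, Dune, Alder.
First losing bid is Hale's $19,100, which sets the uniform price.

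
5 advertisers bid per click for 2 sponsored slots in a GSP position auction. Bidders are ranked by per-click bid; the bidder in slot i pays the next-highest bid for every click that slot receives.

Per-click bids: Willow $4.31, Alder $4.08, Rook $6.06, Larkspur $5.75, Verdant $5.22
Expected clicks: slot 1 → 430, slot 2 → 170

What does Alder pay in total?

Per-click bids in order: $6.06 (Rook) > $5.75 (Larkspur) > $5.22 (Verdant) > …
Alder ranks below slot 2 → no slot, pays nothing.

Alder pays $0.00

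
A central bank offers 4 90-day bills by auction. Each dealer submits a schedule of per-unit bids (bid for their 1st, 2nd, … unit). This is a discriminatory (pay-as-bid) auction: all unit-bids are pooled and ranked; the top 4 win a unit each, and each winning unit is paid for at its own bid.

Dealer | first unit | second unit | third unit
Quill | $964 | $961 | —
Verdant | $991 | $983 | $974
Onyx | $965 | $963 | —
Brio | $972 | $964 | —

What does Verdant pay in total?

Merging the schedules and taking the best 4: 991 (Verdant-1), 983 (Verdant-2), 974 (Verdant-3), 972 (Brio-1)
Next rejected bid: $965 (not a price — pay-as-bid).
Verdant's winning unit-bids: 991 + 983 + 974 = $2,948.

Verdant pays $2,948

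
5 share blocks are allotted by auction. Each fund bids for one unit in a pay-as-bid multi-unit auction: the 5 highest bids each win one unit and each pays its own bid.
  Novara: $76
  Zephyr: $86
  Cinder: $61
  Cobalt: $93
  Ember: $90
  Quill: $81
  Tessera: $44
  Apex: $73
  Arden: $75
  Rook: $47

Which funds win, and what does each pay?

Bids ranked high→low: 93 (Cobalt), 90 (Ember), 86 (Zephyr), 81 (Quill), 76 (Novara), 75 (Arden), 73 (Apex), …
Top 5: Cobalt, Ember, Zephyr, Quill, Novara.
Each winner pays its own bid: Cobalt $93, Ember $90, Zephyr $86, Quill $81, Novara $76.

Cobalt $93, Ember $90, Zephyr $86, Quill $81, Novara $76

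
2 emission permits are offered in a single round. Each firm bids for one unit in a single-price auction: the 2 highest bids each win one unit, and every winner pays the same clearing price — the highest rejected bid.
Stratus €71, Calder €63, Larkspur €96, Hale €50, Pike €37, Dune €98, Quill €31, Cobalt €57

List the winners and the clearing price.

Dune, Larkspur; each pays €71

Sorting: 98 (Dune), 96 (Larkspur), 71 (Stratus), 63 (Calder), …
Winners (2 units): Dune, Larkspur.
Highest unsuccessful bid: €71 → clearing price.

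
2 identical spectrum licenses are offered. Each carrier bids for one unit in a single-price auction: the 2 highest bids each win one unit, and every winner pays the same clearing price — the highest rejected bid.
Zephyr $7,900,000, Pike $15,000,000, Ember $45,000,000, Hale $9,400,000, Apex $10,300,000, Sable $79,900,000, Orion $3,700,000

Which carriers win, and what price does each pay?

Sable, Ember; each pays $15,000,000

Sorting: 79,900,000 (Sable), 45,000,000 (Ember), 15,000,000 (Pike), 10,300,000 (Apex), …
The 2 highest are Sable, Ember.
Clearing price = highest rejected bid = $15,000,000.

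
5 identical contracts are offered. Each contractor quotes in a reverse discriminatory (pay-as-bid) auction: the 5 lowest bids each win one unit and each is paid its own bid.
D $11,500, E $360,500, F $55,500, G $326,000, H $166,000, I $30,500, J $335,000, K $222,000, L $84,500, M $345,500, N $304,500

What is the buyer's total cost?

Ordering the bids: 11,500 (D), 30,500 (I), 55,500 (F), 84,500 (L), 166,000 (H), 222,000 (K), 304,500 (N), …
Lowest 5: D, I, F, L, H.
Total cost = 11,500 + 30,500 + 55,500 + 84,500 + 166,000 = $348,000.

Total cost: $348,000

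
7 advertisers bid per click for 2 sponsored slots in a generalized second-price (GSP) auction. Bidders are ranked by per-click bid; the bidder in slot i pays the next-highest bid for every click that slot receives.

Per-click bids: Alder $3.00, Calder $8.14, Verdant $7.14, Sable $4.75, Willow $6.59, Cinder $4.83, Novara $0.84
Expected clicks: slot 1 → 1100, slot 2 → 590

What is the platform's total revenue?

Sorting advertisers: $8.14 (Calder) > $7.14 (Verdant) > $6.59 (Willow) > …
Slot 1: Calder pays $7.14 × 1100 = $7854.00
Slot 2: Verdant pays $6.59 × 590 = $3888.10
Total = $11742.10

Total revenue: $11742.10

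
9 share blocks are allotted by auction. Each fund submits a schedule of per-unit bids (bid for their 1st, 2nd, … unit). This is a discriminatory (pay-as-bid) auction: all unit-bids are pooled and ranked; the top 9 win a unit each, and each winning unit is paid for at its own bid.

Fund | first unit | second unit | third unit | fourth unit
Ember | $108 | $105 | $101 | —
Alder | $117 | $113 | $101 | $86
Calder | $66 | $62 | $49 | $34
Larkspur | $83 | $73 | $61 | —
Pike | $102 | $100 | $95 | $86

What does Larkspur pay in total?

All unit-bids, highest first — top 9: 117 (Alder-1), 113 (Alder-2), 108 (Ember-1), 105 (Ember-2), 102 (Pike-1), 101 (Ember-3), 101 (Alder-3), 100 (Pike-2), 95 (Pike-3)
Next rejected bid: $86 (not a price — pay-as-bid).
Larkspur wins no units.

Larkspur pays $0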